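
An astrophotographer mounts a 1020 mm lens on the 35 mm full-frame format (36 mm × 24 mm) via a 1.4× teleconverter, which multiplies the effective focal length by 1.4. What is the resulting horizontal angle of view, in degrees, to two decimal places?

Effective focal length f = 1020 × 1.4 = 1428 mm.
α = 2·arctan(36 / (2 × 1428)) = 2·arctan(0.01261) ≈ 1.4444°.

1.44°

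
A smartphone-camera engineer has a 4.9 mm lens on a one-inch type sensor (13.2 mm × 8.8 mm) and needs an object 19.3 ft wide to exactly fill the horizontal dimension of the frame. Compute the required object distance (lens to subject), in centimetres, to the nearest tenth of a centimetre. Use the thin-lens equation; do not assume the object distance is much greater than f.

218.9 cm

W: 19.3 ft × 304.8 mm/ft = 5882.64 mm.
Magnification m = w/W = dᵢ/dₒ; combined with 1/f = 1/dₒ + 1/dᵢ this gives dₒ = f·(1 + W/w).
dₒ = 4.9 mm × (1 + 5882.64/13.2) = 4.9 × 446.6545 ≈ 2188.607 mm = 218.861 cm.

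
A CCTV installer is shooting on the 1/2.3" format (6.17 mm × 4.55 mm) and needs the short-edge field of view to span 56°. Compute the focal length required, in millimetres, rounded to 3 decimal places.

From α = 2·arctan(h/2f) we get f = h / (2·tan(α/2)).
With h = 4.55 mm and α/2 = 28°, tan(α/2) ≈ 0.53171, so f ≈ 4.55 / 1.06342 ≈ 4.2787 mm.

4.279 mm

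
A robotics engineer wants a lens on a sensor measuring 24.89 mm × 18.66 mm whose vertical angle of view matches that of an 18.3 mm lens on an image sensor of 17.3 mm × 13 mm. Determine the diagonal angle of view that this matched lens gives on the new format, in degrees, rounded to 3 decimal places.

61.263°

Equal vertical AOV ⇒ f₂ = f₁ · 18.66/13 = 18.3 × 1.43538 ≈ 26.2675 mm.
Sensor diagonal = √(24.89² + 18.66²) = √967.7077 ≈ 31.1080 mm.
Diagonal AOV on the new format = 2·arctan(31.1080 / (2 × 26.2675)) = 2·arctan(0.59214) ≈ 61.2628°.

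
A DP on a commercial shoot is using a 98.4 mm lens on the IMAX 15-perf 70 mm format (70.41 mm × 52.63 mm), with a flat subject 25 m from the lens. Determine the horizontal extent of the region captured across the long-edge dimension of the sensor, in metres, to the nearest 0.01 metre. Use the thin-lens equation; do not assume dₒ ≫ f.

dₒ: 25 m = 25000 mm.
Similar triangles through the lens centre give W/dₒ = w/dᵢ; with 1/f = 1/dₒ + 1/dᵢ this gives W = w·(dₒ − f)/f.
W = 70.41 mm × (25000 − 98.4) / 98.4 = 70.41 × 253.0650 ≈ 17818.310 mm = 17.8183 m.

17.82 m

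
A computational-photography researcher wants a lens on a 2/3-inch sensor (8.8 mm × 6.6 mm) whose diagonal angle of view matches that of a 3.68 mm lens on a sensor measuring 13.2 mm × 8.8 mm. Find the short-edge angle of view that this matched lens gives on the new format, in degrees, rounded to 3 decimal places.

Sensor diagonal = √(13.2² + 8.8²) = √251.6800 ≈ 15.8644 mm.
Sensor diagonal = √(8.8² + 6.6²) = √121.0000 ≈ 11.0000 mm.
Equal diagonal AOV ⇒ f₂ = f₁ · 11.0000/15.8644 = 3.68 × 0.69338 ≈ 2.5516 mm.
Short-edge AOV on the new format = 2·arctan(6.6 / (2 × 2.5516)) = 2·arctan(1.29330) ≈ 104.5763°.

104.576°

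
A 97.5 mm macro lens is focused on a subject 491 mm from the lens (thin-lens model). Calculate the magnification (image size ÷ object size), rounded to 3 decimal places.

Thin lens: 1/f = 1/dₒ + 1/dᵢ → 1/dᵢ = 1/97.5 − 1/491 = 0.0082198 mm⁻¹, so dᵢ ≈ 121.6582 mm.
Magnification m = dᵢ/dₒ = 121.6582/491 ≈ 0.24778.

0.248×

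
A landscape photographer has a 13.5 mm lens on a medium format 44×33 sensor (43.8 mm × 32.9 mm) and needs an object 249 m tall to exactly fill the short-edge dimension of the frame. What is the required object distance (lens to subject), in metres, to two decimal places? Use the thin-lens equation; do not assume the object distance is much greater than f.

W: 249 m = 249000 mm.
Magnification m = h/W = dᵢ/dₒ; combined with 1/f = 1/dₒ + 1/dᵢ this gives dₒ = f·(1 + W/h).
dₒ = 13.5 mm × (1 + 249000/32.9) = 13.5 × 7569.3891 ≈ 102186.752 mm = 102.187 m.

102.19 m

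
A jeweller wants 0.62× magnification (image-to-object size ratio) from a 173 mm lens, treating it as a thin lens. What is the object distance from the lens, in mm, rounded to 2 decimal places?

452.03 mm

With m = dᵢ/dₒ and 1/f = 1/dₒ + 1/dᵢ, substituting dᵢ = m·dₒ gives 1/f = (1 + 1/m)/dₒ, hence dₒ = f·(1 + 1/m).
dₒ = 173 × (1 + 1/0.62) = 173 × 2.61290 ≈ 452.032 mm.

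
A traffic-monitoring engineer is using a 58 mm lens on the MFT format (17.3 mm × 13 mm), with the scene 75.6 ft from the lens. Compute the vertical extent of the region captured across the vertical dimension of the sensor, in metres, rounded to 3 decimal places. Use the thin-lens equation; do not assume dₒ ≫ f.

dₒ: 75.6 ft × 304.8 mm/ft = 23042.88 mm.
Similar triangles through the lens centre give W/dₒ = h/dᵢ; with 1/f = 1/dₒ + 1/dᵢ this gives W = h·(dₒ − f)/f.
W = 13 mm × (23042.9 − 58) / 58 = 13 × 396.2910 ≈ 5151.783 mm = 5.15178 m.

5.152 m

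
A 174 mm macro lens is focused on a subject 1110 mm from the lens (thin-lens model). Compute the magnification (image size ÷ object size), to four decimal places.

0.1859×

Thin lens: 1/f = 1/dₒ + 1/dᵢ → 1/dᵢ = 1/174 − 1/1110 = 0.0048462 mm⁻¹, so dᵢ ≈ 206.3462 mm.
Magnification m = dᵢ/dₒ = 206.3462/1110 ≈ 0.18590.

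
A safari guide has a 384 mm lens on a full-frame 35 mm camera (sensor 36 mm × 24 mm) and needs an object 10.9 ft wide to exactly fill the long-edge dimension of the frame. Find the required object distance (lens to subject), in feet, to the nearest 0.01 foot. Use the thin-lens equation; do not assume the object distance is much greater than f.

W: 10.9 ft × 304.8 mm/ft = 3322.32 mm.
Magnification m = w/W = dᵢ/dₒ; combined with 1/f = 1/dₒ + 1/dᵢ this gives dₒ = f·(1 + W/w).
dₒ = 384 mm × (1 + 3322.32/36) = 384 × 93.2867 ≈ 35822.079 mm = 35822.079/304.8 ft = 117.527 ft.

117.53 ft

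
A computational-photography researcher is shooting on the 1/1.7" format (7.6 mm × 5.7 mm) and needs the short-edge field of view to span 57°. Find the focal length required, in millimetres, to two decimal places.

5.25 mm

From α = 2·arctan(h/2f) we get f = h / (2·tan(α/2)).
With h = 5.7 mm and α/2 = 28.5°, tan(α/2) ≈ 0.54296, so f ≈ 5.7 / 1.08591 ≈ 5.2490 mm.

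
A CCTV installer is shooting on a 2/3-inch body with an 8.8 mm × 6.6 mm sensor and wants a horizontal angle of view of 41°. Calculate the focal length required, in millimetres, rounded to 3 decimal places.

11.768 mm

From α = 2·arctan(w/2f) we get f = w / (2·tan(α/2)).
With w = 8.8 mm and α/2 = 20.5°, tan(α/2) ≈ 0.37388, so f ≈ 8.8 / 0.74777 ≈ 11.7683 mm.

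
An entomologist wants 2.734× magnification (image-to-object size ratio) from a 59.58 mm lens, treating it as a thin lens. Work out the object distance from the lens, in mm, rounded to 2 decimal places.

With m = dᵢ/dₒ and 1/f = 1/dₒ + 1/dᵢ, substituting dᵢ = m·dₒ gives 1/f = (1 + 1/m)/dₒ, hence dₒ = f·(1 + 1/m).
dₒ = 59.58 × (1 + 1/2.734) = 59.58 × 1.36576 ≈ 81.372 mm.

81.37 mm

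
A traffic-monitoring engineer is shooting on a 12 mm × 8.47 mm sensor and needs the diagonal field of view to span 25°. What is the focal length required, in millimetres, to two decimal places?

33.13 mm

Sensor diagonal = √(12² + 8.47²) = √215.7409 ≈ 14.6881 mm.
From α = 2·arctan(d/2f) we get f = d / (2·tan(α/2)).
With d = 14.6881 mm and α/2 = 12.5°, tan(α/2) ≈ 0.22169, so f ≈ 14.6881 / 0.44339 ≈ 33.1269 mm.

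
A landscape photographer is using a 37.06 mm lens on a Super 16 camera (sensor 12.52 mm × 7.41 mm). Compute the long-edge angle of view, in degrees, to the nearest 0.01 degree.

Angle of view α = 2·arctan(w/2f) with w = 12.52 mm and f = 37.06 mm.
w/2f = 0.16892; arctan(0.16892) ≈ 9.5876°, so α ≈ 19.1753°.

19.18°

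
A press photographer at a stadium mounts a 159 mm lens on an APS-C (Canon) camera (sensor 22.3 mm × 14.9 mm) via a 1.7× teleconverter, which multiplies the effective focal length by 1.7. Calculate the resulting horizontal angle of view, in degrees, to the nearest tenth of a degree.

4.7°

Effective focal length f = 159 × 1.7 = 270.3 mm.
α = 2·arctan(22.3 / (2 × 270.3)) = 2·arctan(0.04125) ≈ 4.7243°.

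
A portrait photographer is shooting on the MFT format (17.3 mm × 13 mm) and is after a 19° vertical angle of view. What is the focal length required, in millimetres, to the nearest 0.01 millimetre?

38.84 mm

From α = 2·arctan(h/2f) we get f = h / (2·tan(α/2)).
With h = 13 mm and α/2 = 9.5°, tan(α/2) ≈ 0.16734, so f ≈ 13 / 0.33469 ≈ 38.8425 mm.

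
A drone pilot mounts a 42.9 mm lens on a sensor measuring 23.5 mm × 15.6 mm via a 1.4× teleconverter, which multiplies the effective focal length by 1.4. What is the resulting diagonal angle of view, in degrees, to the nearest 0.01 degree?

26.43°

Effective focal length f = 42.9 × 1.4 = 60.06 mm.
Sensor diagonal = √(23.5² + 15.6²) = √795.6100 ≈ 28.2066 mm.
α = 2·arctan(28.207 / (2 × 60.06)) = 2·arctan(0.23482) ≈ 26.4295°.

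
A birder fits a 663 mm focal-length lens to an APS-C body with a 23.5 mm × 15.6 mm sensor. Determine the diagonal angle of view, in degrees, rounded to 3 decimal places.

Sensor diagonal = √(23.5² + 15.6²) = √795.6100 ≈ 28.2066 mm.
Angle of view α = 2·arctan(d/2f) with d = 28.2066 mm and f = 663 mm.
d/2f = 0.02127; arctan(0.02127) ≈ 1.2186°, so α ≈ 2.4372°.

2.437°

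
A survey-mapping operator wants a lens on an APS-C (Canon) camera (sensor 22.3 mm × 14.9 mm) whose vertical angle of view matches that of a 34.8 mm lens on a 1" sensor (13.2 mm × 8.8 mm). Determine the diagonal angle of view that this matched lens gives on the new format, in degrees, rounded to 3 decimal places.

25.642°

Equal vertical AOV ⇒ f₂ = f₁ · 14.9/8.8 = 34.8 × 1.69318 ≈ 58.9227 mm.
Sensor diagonal = √(22.3² + 14.9²) = √719.3000 ≈ 26.8198 mm.
Diagonal AOV on the new format = 2·arctan(26.8198 / (2 × 58.9227)) = 2·arctan(0.22758) ≈ 25.6425°.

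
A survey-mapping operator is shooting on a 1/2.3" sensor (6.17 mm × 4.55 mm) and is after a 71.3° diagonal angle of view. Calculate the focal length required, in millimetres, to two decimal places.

5.34 mm

Sensor diagonal = √(6.17² + 4.55²) = √58.7714 ≈ 7.6663 mm.
From α = 2·arctan(d/2f) we get f = d / (2·tan(α/2)).
With d = 7.6663 mm and α/2 = 35.65°, tan(α/2) ≈ 0.71725, so f ≈ 7.6663 / 1.43450 ≈ 5.3442 mm.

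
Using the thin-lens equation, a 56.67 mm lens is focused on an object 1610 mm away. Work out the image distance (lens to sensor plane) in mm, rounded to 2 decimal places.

58.74 mm

1/dᵢ = 1/f − 1/dₒ = 1/56.67 − 1/1610 = 0.0170249 mm⁻¹.
dᵢ = 1/0.0170249 ≈ 58.7375 mm.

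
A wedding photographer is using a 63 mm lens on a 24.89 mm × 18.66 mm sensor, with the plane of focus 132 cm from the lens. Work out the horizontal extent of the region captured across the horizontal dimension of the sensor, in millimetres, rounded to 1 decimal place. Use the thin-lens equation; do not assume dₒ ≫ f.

496.6 mm

dₒ: 132 cm = 1320 mm.
Similar triangles through the lens centre give W/dₒ = w/dᵢ; with 1/f = 1/dₒ + 1/dᵢ this gives W = w·(dₒ − f)/f.
W = 24.89 mm × (1320 − 63) / 63 = 24.89 × 19.9524 ≈ 496.615 mm.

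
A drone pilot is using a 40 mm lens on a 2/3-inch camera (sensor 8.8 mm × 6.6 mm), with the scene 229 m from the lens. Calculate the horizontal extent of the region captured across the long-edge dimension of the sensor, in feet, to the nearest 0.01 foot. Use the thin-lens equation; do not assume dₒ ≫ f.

165.26 ft

dₒ: 229 m = 229000 mm.
Similar triangles through the lens centre give W/dₒ = w/dᵢ; with 1/f = 1/dₒ + 1/dᵢ this gives W = w·(dₒ − f)/f.
W = 8.8 mm × (229000 − 40) / 40 = 8.8 × 5724.0000 ≈ 50371.200 mm = 50371.200/304.8 ft = 165.26 ft.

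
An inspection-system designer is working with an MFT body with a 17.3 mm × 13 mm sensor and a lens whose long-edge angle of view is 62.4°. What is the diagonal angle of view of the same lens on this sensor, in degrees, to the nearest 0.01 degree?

From the long-edge AOV: f = 17.3 / (2·tan(31.2°)) = 17.3 / 1.21124 ≈ 14.2828 mm.
Sensor diagonal = √(17.3² + 13²) = √468.2900 ≈ 21.6400 mm.
Diagonal AOV = 2·arctan(21.6400 / (2 × 14.2828)) = 2·arctan(0.75755) ≈ 74.2917°.

74.29°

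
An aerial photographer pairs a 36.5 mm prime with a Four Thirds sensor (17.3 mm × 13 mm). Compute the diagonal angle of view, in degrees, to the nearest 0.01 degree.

33.02°

Sensor diagonal = √(17.3² + 13²) = √468.2900 ≈ 21.6400 mm.
Angle of view α = 2·arctan(d/2f) with d = 21.6400 mm and f = 36.5 mm.
d/2f = 0.29644; arctan(0.29644) ≈ 16.5119°, so α ≈ 33.0237°.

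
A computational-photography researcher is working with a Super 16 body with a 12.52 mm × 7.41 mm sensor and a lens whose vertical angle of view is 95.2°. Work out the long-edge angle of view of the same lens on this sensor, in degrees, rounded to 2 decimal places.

123.22°

From the vertical AOV: f = 7.41 / (2·tan(47.6°)) = 7.41 / 2.19028 ≈ 3.3831 mm.
Long-edge AOV = 2·arctan(12.52 / (2 × 3.3831)) = 2·arctan(1.85036) ≈ 123.2232°.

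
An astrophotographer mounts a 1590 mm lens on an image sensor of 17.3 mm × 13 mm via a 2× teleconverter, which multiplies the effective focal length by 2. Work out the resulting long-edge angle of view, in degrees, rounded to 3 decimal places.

0.312°

Effective focal length f = 1590 × 2 = 3180 mm.
α = 2·arctan(17.3 / (2 × 3180)) = 2·arctan(0.00272) ≈ 0.3117°.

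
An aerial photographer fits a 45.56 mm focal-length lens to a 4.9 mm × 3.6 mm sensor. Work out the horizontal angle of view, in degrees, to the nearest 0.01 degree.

6.16°

Angle of view α = 2·arctan(w/2f) with w = 4.9 mm and f = 45.56 mm.
w/2f = 0.05378; arctan(0.05378) ≈ 3.0781°, so α ≈ 6.1563°.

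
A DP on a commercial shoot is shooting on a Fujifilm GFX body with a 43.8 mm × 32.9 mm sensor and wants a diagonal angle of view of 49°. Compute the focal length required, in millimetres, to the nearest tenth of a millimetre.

Sensor diagonal = √(43.8² + 32.9²) = √3000.8500 ≈ 54.7800 mm.
From α = 2·arctan(d/2f) we get f = d / (2·tan(α/2)).
With d = 54.7800 mm and α/2 = 24.5°, tan(α/2) ≈ 0.45573, so f ≈ 54.7800 / 0.91145 ≈ 60.1019 mm.

60.1 mm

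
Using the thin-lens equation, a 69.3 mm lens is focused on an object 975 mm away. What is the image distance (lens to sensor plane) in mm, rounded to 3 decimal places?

1/dᵢ = 1/f − 1/dₒ = 1/69.3 − 1/975 = 0.0134044 mm⁻¹.
dᵢ = 1/0.0134044 ≈ 74.6025 mm.

74.603 mm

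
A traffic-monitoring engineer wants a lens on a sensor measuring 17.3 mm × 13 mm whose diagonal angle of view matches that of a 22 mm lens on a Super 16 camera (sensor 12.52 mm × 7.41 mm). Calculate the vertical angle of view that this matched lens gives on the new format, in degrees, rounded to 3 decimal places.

22.469°

Sensor diagonal = √(12.52² + 7.41²) = √211.6585 ≈ 14.5485 mm.
Sensor diagonal = √(17.3² + 13²) = √468.2900 ≈ 21.6400 mm.
Equal diagonal AOV ⇒ f₂ = f₁ · 21.6400/14.5485 = 22 × 1.48744 ≈ 32.7237 mm.
Vertical AOV on the new format = 2·arctan(13 / (2 × 32.7237)) = 2·arctan(0.19863) ≈ 22.4692°.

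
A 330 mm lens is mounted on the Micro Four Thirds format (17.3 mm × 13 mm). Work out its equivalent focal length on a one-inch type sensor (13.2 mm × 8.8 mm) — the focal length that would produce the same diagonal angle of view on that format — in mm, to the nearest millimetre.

Sensor diagonal = √(17.3² + 13²) = √468.2900 ≈ 21.6400 mm.
Sensor diagonal = √(13.2² + 8.8²) = √251.6800 ≈ 15.8644 mm.
Equal angle of view means equal diagonal/f ratio, so f₂ = f₁ · (diagonal₂/diagonal₁) = 330 × 15.8644/21.6400.
f₂ = 330 × 0.73311 ≈ 241.925 mm.

242 mm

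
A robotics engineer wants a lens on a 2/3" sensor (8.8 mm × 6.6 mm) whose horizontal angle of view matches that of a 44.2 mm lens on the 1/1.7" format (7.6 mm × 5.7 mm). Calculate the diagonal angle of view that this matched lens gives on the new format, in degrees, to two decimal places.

Equal horizontal AOV ⇒ f₂ = f₁ · 8.8/7.6 = 44.2 × 1.15789 ≈ 51.1789 mm.
Sensor diagonal = √(8.8² + 6.6²) = √121.0000 ≈ 11.0000 mm.
Diagonal AOV on the new format = 2·arctan(11.0000 / (2 × 51.1789)) = 2·arctan(0.10747) ≈ 12.2676°.

12.27°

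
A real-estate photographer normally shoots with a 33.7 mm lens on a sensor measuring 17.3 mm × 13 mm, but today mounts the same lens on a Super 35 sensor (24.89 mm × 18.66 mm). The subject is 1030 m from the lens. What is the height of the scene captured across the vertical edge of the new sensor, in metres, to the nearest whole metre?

The focal length stays 33.7 mm; the relevant sensor dimension is now h = 18.66 mm. Object distance dₒ = 1030 m = 1.03e+06 mm.
Thin-lens field height W = h·(dₒ − f)/f = 18.66 × (1.03e+06 − 33.7)/33.7 ≈ 570301.815 mm = 570.302 m.

570 m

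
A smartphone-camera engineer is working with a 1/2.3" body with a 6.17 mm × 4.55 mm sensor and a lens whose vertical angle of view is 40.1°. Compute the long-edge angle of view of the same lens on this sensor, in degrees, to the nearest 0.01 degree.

From the vertical AOV: f = 4.55 / (2·tan(20.05°)) = 4.55 / 0.72992 ≈ 6.2336 mm.
Long-edge AOV = 2·arctan(6.17 / (2 × 6.2336)) = 2·arctan(0.49490) ≈ 52.6616°.

52.66°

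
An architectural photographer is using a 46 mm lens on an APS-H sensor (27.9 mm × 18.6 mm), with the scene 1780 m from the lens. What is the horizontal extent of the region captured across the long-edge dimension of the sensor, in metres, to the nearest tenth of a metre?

dₒ: 1780 m = 1.78e+06 mm.
Similar triangles through the lens centre give W/dₒ = w/dᵢ; with 1/f = 1/dₒ + 1/dᵢ this gives W = w·(dₒ − f)/f.
W = 27.9 mm × (1.78e+06 − 46) / 46 = 27.9 × 38694.6522 ≈ 1079580.796 mm = 1079.58 m.

1079.6 m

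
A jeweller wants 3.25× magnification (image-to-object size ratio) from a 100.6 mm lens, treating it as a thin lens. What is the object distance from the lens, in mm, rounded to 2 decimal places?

131.55 mm

With m = dᵢ/dₒ and 1/f = 1/dₒ + 1/dᵢ, substituting dᵢ = m·dₒ gives 1/f = (1 + 1/m)/dₒ, hence dₒ = f·(1 + 1/m).
dₒ = 100.6 × (1 + 1/3.25) = 100.6 × 1.30769 ≈ 131.554 mm.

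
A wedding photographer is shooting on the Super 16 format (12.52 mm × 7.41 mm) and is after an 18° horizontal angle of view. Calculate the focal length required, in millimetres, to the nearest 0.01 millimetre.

39.52 mm

From α = 2·arctan(w/2f) we get f = w / (2·tan(α/2)).
With w = 12.52 mm and α/2 = 9°, tan(α/2) ≈ 0.15838, so f ≈ 12.52 / 0.31677 ≈ 39.5241 mm.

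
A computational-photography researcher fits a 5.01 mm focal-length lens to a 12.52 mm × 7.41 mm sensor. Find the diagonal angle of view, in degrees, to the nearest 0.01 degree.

110.89°

Sensor diagonal = √(12.52² + 7.41²) = √211.6585 ≈ 14.5485 mm.
Angle of view α = 2·arctan(d/2f) with d = 14.5485 mm and f = 5.01 mm.
d/2f = 1.45194; arctan(1.45194) ≈ 55.4436°, so α ≈ 110.8872°.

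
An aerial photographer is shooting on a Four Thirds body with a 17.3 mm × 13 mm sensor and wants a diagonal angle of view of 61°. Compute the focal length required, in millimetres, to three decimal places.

18.369 mm

Sensor diagonal = √(17.3² + 13²) = √468.2900 ≈ 21.6400 mm.
From α = 2·arctan(d/2f) we get f = d / (2·tan(α/2)).
With d = 21.6400 mm and α/2 = 30.5°, tan(α/2) ≈ 0.58905, so f ≈ 21.6400 / 1.17809 ≈ 18.3687 mm.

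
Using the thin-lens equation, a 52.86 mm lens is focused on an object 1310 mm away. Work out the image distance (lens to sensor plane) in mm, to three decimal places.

1/dᵢ = 1/f − 1/dₒ = 1/52.86 − 1/1310 = 0.0181545 mm⁻¹.
dᵢ = 1/0.0181545 ≈ 55.0826 mm.

55.083 mm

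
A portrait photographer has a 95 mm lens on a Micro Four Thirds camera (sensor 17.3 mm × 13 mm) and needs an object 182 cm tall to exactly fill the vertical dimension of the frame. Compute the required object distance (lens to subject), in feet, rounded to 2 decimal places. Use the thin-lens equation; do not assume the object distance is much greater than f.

43.95 ft

W: 182 cm = 1820 mm.
Magnification m = h/W = dᵢ/dₒ; combined with 1/f = 1/dₒ + 1/dᵢ this gives dₒ = f·(1 + W/h).
dₒ = 95 mm × (1 + 1820/13) = 95 × 141.0000 ≈ 13395.000 mm = 13395.000/304.8 ft = 43.9469 ft.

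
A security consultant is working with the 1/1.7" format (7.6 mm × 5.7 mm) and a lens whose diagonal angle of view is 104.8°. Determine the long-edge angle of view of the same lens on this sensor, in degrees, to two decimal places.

92.18°

Sensor diagonal = √(7.6² + 5.7²) = √90.2500 ≈ 9.5000 mm.
From the diagonal AOV: f = 9.5000 / (2·tan(52.4°)) = 9.5000 / 2.59705 ≈ 3.6580 mm.
Long-edge AOV = 2·arctan(7.6 / (2 × 3.6580)) = 2·arctan(1.03882) ≈ 92.1817°.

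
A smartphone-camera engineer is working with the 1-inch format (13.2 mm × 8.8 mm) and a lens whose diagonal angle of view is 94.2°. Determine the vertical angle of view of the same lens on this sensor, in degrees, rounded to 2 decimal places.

61.67°

Sensor diagonal = √(13.2² + 8.8²) = √251.6800 ≈ 15.8644 mm.
From the diagonal AOV: f = 15.8644 / (2·tan(47.1°)) = 15.8644 / 2.15226 ≈ 7.3711 mm.
Vertical AOV = 2·arctan(8.8 / (2 × 7.3711)) = 2·arctan(0.59693) ≈ 61.6684°.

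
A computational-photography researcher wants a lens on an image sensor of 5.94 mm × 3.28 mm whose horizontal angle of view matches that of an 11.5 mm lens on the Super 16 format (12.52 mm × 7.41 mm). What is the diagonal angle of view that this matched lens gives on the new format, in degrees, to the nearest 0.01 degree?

63.75°

Equal horizontal AOV ⇒ f₂ = f₁ · 5.94/12.52 = 11.5 × 0.47444 ≈ 5.4561 mm.
Sensor diagonal = √(5.94² + 3.28²) = √46.0420 ≈ 6.7854 mm.
Diagonal AOV on the new format = 2·arctan(6.7854 / (2 × 5.4561)) = 2·arctan(0.62182) ≈ 63.7486°.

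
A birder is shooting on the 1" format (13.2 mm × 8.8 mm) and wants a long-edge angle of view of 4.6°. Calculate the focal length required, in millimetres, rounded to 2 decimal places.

164.33 mm

From α = 2·arctan(w/2f) we get f = w / (2·tan(α/2)).
With w = 13.2 mm and α/2 = 2.3°, tan(α/2) ≈ 0.04016, so f ≈ 13.2 / 0.08033 ≈ 164.3257 mm.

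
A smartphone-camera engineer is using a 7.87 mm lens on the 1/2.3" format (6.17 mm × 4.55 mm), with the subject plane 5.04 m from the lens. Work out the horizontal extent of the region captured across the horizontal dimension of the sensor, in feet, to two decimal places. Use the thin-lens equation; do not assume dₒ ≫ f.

dₒ: 5.04 m = 5040 mm.
Similar triangles through the lens centre give W/dₒ = w/dᵢ; with 1/f = 1/dₒ + 1/dᵢ this gives W = w·(dₒ − f)/f.
W = 6.17 mm × (5040 − 7.87) / 7.87 = 6.17 × 639.4066 ≈ 3945.139 mm = 3945.139/304.8 ft = 12.9434 ft.

12.94 ft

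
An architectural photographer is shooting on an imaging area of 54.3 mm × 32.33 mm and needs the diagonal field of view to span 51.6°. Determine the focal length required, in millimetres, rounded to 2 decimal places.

65.36 mm

Sensor diagonal = √(54.3² + 32.33²) = √3993.7189 ≈ 63.1959 mm.
From α = 2·arctan(d/2f) we get f = d / (2·tan(α/2)).
With d = 63.1959 mm and α/2 = 25.8°, tan(α/2) ≈ 0.48342, so f ≈ 63.1959 / 0.96684 ≈ 65.3635 mm.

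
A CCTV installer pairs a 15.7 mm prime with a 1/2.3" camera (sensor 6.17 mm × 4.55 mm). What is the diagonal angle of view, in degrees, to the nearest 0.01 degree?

Sensor diagonal = √(6.17² + 4.55²) = √58.7714 ≈ 7.6663 mm.
Angle of view α = 2·arctan(d/2f) with d = 7.6663 mm and f = 15.7 mm.
d/2f = 0.24415; arctan(0.24415) ≈ 13.7202°, so α ≈ 27.4405°.

27.44°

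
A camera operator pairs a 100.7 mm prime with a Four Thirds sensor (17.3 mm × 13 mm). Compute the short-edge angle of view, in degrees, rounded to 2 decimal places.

7.39°

Angle of view α = 2·arctan(h/2f) with h = 13 mm and f = 100.7 mm.
h/2f = 0.06455; arctan(0.06455) ≈ 3.6932°, so α ≈ 7.3864°.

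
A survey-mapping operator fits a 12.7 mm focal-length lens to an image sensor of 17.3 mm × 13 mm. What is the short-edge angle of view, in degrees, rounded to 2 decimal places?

54.21°

Angle of view α = 2·arctan(h/2f) with h = 13 mm and f = 12.7 mm.
h/2f = 0.51181; arctan(0.51181) ≈ 27.1039°, so α ≈ 54.2077°.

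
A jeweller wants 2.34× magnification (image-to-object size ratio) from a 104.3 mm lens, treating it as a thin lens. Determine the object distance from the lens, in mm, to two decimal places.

148.87 mm

With m = dᵢ/dₒ and 1/f = 1/dₒ + 1/dᵢ, substituting dᵢ = m·dₒ gives 1/f = (1 + 1/m)/dₒ, hence dₒ = f·(1 + 1/m).
dₒ = 104.3 × (1 + 1/2.34) = 104.3 × 1.42735 ≈ 148.873 mm.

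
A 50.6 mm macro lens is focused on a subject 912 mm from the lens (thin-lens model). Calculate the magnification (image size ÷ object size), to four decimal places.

0.0587×

Thin lens: 1/f = 1/dₒ + 1/dᵢ → 1/dᵢ = 1/50.6 − 1/912 = 0.0186664 mm⁻¹, so dᵢ ≈ 53.5723 mm.
Magnification m = dᵢ/dₒ = 53.5723/912 ≈ 0.05874.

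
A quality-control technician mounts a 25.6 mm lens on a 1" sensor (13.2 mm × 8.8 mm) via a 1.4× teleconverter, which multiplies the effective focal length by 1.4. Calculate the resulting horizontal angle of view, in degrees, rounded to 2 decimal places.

Effective focal length f = 25.6 × 1.4 = 35.84 mm.
α = 2·arctan(13.2 / (2 × 35.84)) = 2·arctan(0.18415) ≈ 20.8684°.

20.87°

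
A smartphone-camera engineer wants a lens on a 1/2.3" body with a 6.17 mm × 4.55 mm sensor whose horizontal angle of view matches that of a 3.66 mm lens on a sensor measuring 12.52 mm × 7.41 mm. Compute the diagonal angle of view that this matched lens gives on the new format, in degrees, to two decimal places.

129.60°

Equal horizontal AOV ⇒ f₂ = f₁ · 6.17/12.52 = 3.66 × 0.49281 ≈ 1.8037 mm.
Sensor diagonal = √(6.17² + 4.55²) = √58.7714 ≈ 7.6663 mm.
Diagonal AOV on the new format = 2·arctan(7.6663 / (2 × 1.8037)) = 2·arctan(2.12516) ≈ 129.6010°.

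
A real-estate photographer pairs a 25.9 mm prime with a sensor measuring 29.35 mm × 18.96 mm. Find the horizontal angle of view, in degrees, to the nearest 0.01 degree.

59.07°

Angle of view α = 2·arctan(w/2f) with w = 29.35 mm and f = 25.9 mm.
w/2f = 0.56660; arctan(0.56660) ≈ 29.5360°, so α ≈ 59.0720°.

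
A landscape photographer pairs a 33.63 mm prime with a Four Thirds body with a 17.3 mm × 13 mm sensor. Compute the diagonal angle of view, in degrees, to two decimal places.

35.67°

Sensor diagonal = √(17.3² + 13²) = √468.2900 ≈ 21.6400 mm.
Angle of view α = 2·arctan(d/2f) with d = 21.6400 mm and f = 33.63 mm.
d/2f = 0.32174; arctan(0.32174) ≈ 17.8349°, so α ≈ 35.6698°.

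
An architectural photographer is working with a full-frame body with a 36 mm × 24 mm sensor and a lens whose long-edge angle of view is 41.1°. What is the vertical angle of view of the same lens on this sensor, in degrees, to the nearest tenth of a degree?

28.1°

From the long-edge AOV: f = 36 / (2·tan(20.55°)) = 36 / 0.74976 ≈ 48.0154 mm.
Vertical AOV = 2·arctan(24 / (2 × 48.0154)) = 2·arctan(0.24992) ≈ 28.0638°.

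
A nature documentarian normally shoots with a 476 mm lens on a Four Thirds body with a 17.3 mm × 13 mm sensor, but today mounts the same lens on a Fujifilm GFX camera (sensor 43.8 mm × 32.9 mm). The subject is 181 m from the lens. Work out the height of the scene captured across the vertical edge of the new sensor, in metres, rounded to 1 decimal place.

The focal length stays 476 mm; the relevant sensor dimension is now h = 32.9 mm. Object distance dₒ = 181 m = 181000 mm.
Thin-lens field height W = h·(dₒ − f)/f = 32.9 × (181000 − 476)/476 ≈ 12477.394 mm = 12.4774 m.

12.5 m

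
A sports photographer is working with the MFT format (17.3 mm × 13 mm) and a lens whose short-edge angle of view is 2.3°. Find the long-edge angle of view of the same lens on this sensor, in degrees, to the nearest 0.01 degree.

From the short-edge AOV: f = 13 / (2·tan(1.15°)) = 13 / 0.04015 ≈ 323.8022 mm.
Long-edge AOV = 2·arctan(17.3 / (2 × 323.8022)) = 2·arctan(0.02671) ≈ 3.0605°.

3.06°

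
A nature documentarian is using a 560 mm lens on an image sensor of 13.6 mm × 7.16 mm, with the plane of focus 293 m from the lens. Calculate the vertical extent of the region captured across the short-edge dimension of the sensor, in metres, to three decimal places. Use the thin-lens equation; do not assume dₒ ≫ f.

dₒ: 293 m = 293000 mm.
Similar triangles through the lens centre give W/dₒ = h/dᵢ; with 1/f = 1/dₒ + 1/dᵢ this gives W = h·(dₒ − f)/f.
W = 7.16 mm × (293000 − 560) / 560 = 7.16 × 522.2143 ≈ 3739.054 mm = 3.73905 m.

3.739 m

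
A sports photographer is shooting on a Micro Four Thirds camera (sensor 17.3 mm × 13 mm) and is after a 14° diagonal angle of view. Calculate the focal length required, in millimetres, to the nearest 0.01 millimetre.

Sensor diagonal = √(17.3² + 13²) = √468.2900 ≈ 21.6400 mm.
From α = 2·arctan(d/2f) we get f = d / (2·tan(α/2)).
With d = 21.6400 mm and α/2 = 7°, tan(α/2) ≈ 0.12278, so f ≈ 21.6400 / 0.24557 ≈ 88.1219 mm.

88.12 mm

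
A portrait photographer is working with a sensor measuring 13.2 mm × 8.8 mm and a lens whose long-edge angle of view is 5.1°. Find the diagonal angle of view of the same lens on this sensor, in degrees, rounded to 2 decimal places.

From the long-edge AOV: f = 13.2 / (2·tan(2.55°)) = 13.2 / 0.08907 ≈ 148.1970 mm.
Sensor diagonal = √(13.2² + 8.8²) = √251.6800 ≈ 15.8644 mm.
Diagonal AOV = 2·arctan(15.8644 / (2 × 148.1970)) = 2·arctan(0.05352) ≈ 6.1276°.

6.13°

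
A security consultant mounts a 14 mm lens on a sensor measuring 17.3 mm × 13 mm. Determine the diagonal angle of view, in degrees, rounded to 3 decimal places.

Sensor diagonal = √(17.3² + 13²) = √468.2900 ≈ 21.6400 mm.
Angle of view α = 2·arctan(d/2f) with d = 21.6400 mm and f = 14 mm.
d/2f = 0.77286; arctan(0.77286) ≈ 37.6989°, so α ≈ 75.3978°.

75.398°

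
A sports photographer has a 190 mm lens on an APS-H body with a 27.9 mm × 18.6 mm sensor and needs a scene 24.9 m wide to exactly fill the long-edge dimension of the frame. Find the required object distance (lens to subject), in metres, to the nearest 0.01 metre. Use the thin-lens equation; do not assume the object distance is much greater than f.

169.76 m

W: 24.9 m = 24900 mm.
Magnification m = w/W = dᵢ/dₒ; combined with 1/f = 1/dₒ + 1/dᵢ this gives dₒ = f·(1 + W/w).
dₒ = 190 mm × (1 + 24900/27.9) = 190 × 893.4731 ≈ 169759.892 mm = 169.76 m.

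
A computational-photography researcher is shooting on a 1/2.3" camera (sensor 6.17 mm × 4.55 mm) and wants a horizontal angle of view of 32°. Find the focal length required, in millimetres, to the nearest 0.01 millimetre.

10.76 mm

From α = 2·arctan(w/2f) we get f = w / (2·tan(α/2)).
With w = 6.17 mm and α/2 = 16°, tan(α/2) ≈ 0.28675, so f ≈ 6.17 / 0.57349 ≈ 10.7587 mm.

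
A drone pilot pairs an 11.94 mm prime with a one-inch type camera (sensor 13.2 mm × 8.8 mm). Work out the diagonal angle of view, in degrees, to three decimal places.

67.195°

Sensor diagonal = √(13.2² + 8.8²) = √251.6800 ≈ 15.8644 mm.
Angle of view α = 2·arctan(d/2f) with d = 15.8644 mm and f = 11.94 mm.
d/2f = 0.66434; arctan(0.66434) ≈ 33.5977°, so α ≈ 67.1953°.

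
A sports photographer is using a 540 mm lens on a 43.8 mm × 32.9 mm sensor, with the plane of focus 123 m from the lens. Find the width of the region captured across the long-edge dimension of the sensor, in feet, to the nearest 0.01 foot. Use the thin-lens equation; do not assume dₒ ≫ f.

32.59 ft

dₒ: 123 m = 123000 mm.
Similar triangles through the lens centre give W/dₒ = w/dᵢ; with 1/f = 1/dₒ + 1/dᵢ this gives W = w·(dₒ − f)/f.
W = 43.8 mm × (123000 − 540) / 540 = 43.8 × 226.7778 ≈ 9932.867 mm = 9932.867/304.8 ft = 32.5881 ft.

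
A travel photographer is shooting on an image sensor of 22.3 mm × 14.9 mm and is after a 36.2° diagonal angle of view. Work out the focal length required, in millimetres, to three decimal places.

Sensor diagonal = √(22.3² + 14.9²) = √719.3000 ≈ 26.8198 mm.
From α = 2·arctan(d/2f) we get f = d / (2·tan(α/2)).
With d = 26.8198 mm and α/2 = 18.1°, tan(α/2) ≈ 0.32685, so f ≈ 26.8198 / 0.65370 ≈ 41.0276 mm.

41.028 mm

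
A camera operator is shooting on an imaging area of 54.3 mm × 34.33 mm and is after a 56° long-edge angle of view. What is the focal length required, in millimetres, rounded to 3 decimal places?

From α = 2·arctan(w/2f) we get f = w / (2·tan(α/2)).
With w = 54.3 mm and α/2 = 28°, tan(α/2) ≈ 0.53171, so f ≈ 54.3 / 1.06342 ≈ 51.0617 mm.

51.062 mm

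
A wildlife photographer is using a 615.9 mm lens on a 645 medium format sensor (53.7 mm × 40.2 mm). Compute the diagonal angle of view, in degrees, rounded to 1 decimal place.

Sensor diagonal = √(53.7² + 40.2²) = √4499.7300 ≈ 67.0800 mm.
Angle of view α = 2·arctan(d/2f) with d = 67.0800 mm and f = 615.9 mm.
d/2f = 0.05446; arctan(0.05446) ≈ 3.1171°, so α ≈ 6.2341°.

6.2°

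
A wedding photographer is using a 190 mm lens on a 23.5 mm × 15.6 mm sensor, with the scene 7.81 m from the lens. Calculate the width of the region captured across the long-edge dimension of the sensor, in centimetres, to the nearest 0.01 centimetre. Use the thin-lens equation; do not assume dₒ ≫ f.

94.25 cm

dₒ: 7.81 m = 7810 mm.
Similar triangles through the lens centre give W/dₒ = w/dᵢ; with 1/f = 1/dₒ + 1/dᵢ this gives W = w·(dₒ − f)/f.
W = 23.5 mm × (7810 − 190) / 190 = 23.5 × 40.1053 ≈ 942.474 mm = 94.2474 cm.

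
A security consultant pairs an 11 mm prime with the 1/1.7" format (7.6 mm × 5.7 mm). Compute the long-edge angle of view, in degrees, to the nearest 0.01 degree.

38.12°

Angle of view α = 2·arctan(w/2f) with w = 7.6 mm and f = 11 mm.
w/2f = 0.34545; arctan(0.34545) ≈ 19.0577°, so α ≈ 38.1154°.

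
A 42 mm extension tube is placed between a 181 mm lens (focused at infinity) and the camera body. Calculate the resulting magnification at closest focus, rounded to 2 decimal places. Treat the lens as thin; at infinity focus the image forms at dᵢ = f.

The tube moves the image plane from f to f + e, so dᵢ = 181 + 42 = 223 mm. Focus is achieved when 1/f = 1/dₒ + 1/dᵢ, giving dₒ = 1/(1/f − 1/(f+e)).
Magnification m = dᵢ/dₒ = (f+e)·(1/f − 1/(f+e)) = e/f = 42/181 ≈ 0.2320.

0.23×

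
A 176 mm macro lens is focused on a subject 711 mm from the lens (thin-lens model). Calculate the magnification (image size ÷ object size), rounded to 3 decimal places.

Thin lens: 1/f = 1/dₒ + 1/dᵢ → 1/dᵢ = 1/176 − 1/711 = 0.0042753 mm⁻¹, so dᵢ ≈ 233.8991 mm.
Magnification m = dᵢ/dₒ = 233.8991/711 ≈ 0.32897.

0.329×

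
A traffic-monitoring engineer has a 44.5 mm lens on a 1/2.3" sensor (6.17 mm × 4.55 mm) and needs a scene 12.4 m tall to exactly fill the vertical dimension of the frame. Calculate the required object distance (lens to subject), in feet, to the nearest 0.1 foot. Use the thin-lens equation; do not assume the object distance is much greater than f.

W: 12.4 m = 12400 mm.
Magnification m = h/W = dᵢ/dₒ; combined with 1/f = 1/dₒ + 1/dᵢ this gives dₒ = f·(1 + W/h).
dₒ = 44.5 mm × (1 + 12400/4.55) = 44.5 × 2726.2747 ≈ 121319.225 mm = 121319.225/304.8 ft = 398.029 ft.

398.0 ft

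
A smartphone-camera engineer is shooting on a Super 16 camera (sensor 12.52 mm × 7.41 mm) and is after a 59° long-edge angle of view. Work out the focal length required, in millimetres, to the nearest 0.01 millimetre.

11.06 mm

From α = 2·arctan(w/2f) we get f = w / (2·tan(α/2)).
With w = 12.52 mm and α/2 = 29.5°, tan(α/2) ≈ 0.56577, so f ≈ 12.52 / 1.13155 ≈ 11.0645 mm.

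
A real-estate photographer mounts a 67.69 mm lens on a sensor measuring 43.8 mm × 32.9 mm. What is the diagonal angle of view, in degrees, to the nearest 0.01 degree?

44.06°

Sensor diagonal = √(43.8² + 32.9²) = √3000.8500 ≈ 54.7800 mm.
Angle of view α = 2·arctan(d/2f) with d = 54.7800 mm and f = 67.69 mm.
d/2f = 0.40464; arctan(0.40464) ≈ 22.0302°, so α ≈ 44.0603°.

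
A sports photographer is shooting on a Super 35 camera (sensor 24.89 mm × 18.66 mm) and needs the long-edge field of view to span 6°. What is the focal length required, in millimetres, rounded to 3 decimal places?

From α = 2·arctan(w/2f) we get f = w / (2·tan(α/2)).
With w = 24.89 mm and α/2 = 3°, tan(α/2) ≈ 0.05241, so f ≈ 24.89 / 0.10482 ≈ 237.4647 mm.

237.465 mm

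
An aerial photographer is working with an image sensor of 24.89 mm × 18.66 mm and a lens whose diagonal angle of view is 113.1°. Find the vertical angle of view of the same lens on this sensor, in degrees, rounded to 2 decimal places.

84.48°

Sensor diagonal = √(24.89² + 18.66²) = √967.7077 ≈ 31.1080 mm.
From the diagonal AOV: f = 31.1080 / (2·tan(56.55°)) = 31.1080 / 3.02741 ≈ 10.2755 mm.
Vertical AOV = 2·arctan(18.66 / (2 × 10.2755)) = 2·arctan(0.90799) ≈ 84.4782°.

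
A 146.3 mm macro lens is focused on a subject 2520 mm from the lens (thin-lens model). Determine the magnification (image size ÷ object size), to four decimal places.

Thin lens: 1/f = 1/dₒ + 1/dᵢ → 1/dᵢ = 1/146.3 − 1/2520 = 0.0064384 mm⁻¹, so dᵢ ≈ 155.3170 mm.
Magnification m = dᵢ/dₒ = 155.3170/2520 ≈ 0.06163.

0.0616×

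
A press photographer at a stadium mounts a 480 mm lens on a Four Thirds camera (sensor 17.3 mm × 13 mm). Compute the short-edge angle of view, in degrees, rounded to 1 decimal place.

Angle of view α = 2·arctan(h/2f) with h = 13 mm and f = 480 mm.
h/2f = 0.01354; arctan(0.01354) ≈ 0.7758°, so α ≈ 1.5517°.

1.6°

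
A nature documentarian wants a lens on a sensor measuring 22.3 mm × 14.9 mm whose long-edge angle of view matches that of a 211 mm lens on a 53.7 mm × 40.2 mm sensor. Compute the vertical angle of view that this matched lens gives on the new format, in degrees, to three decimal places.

Equal long-edge AOV ⇒ f₂ = f₁ · 22.3/53.7 = 211 × 0.41527 ≈ 87.6220 mm.
Vertical AOV on the new format = 2·arctan(14.9 / (2 × 87.6220)) = 2·arctan(0.08502) ≈ 9.7197°.

9.720°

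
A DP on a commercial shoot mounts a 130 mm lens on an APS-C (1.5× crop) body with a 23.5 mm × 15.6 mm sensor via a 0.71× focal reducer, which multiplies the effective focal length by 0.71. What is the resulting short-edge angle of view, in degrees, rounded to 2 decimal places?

Effective focal length f = 130 × 0.71 = 92.3 mm.
α = 2·arctan(15.6 / (2 × 92.3)) = 2·arctan(0.08451) ≈ 9.6608°.

9.66°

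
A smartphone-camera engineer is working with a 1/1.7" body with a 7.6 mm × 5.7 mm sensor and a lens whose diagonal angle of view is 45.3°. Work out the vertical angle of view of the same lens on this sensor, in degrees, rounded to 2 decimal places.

28.11°

Sensor diagonal = √(7.6² + 5.7²) = √90.2500 ≈ 9.5000 mm.
From the diagonal AOV: f = 9.5000 / (2·tan(22.65°)) = 9.5000 / 0.83457 ≈ 11.3831 mm.
Vertical AOV = 2·arctan(5.7 / (2 × 11.3831)) = 2·arctan(0.25037) ≈ 28.1124°.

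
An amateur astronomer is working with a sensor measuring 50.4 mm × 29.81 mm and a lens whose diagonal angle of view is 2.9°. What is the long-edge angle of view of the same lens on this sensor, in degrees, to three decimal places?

2.496°

Sensor diagonal = √(50.4² + 29.81²) = √3428.7961 ≈ 58.5559 mm.
From the diagonal AOV: f = 58.5559 / (2·tan(1.45°)) = 58.5559 / 0.05063 ≈ 1156.6521 mm.
Long-edge AOV = 2·arctan(50.4 / (2 × 1156.6521)) = 2·arctan(0.02179) ≈ 2.4962°.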